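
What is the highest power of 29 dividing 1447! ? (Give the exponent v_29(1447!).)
v_29(1447!) = 50

Legendre's formula: v_p(n!) = Σ_{k ≥ 1} ⌊n / p^k⌋. For p = 29, n = 1447, the terms are:
  ⌊1447/29^1⌋ = ⌊1447/29⌋ = 49
  ⌊1447/29^2⌋ = ⌊1447/841⌋ = 1
(the next term ⌊1447/29^3⌋ = 0, terminating the sum). Summing: v_29(1447!) = 49 + 1 = 50.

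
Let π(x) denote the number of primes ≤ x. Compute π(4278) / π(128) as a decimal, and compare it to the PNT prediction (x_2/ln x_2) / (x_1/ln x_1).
π(4278)/π(128) = 587/31 ≈ 18.9355;  PNT prediction ≈ 19.3947.

π(128) = 31 and π(4278) = 587, so π(4278)/π(128) ≈ 18.9355. The PNT-predicted ratio is (4278/ln(4278)) / (128/ln(128)) ≈ 19.3947. The two agree to within a few percent, as expected.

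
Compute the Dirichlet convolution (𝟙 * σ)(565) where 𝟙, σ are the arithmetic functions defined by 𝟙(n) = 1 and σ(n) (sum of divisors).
(𝟙 * σ)(565) = 805

Divisors of 565: [1, 5, 113, 565]. For each d | 565:
  d = 1: 𝟙(1) · σ(565/1) = 1 · 684 = 684
  d = 5: 𝟙(5) · σ(565/5) = 1 · 114 = 114
  d = 113: 𝟙(113) · σ(565/113) = 1 · 6 = 6
  d = 565: 𝟙(565) · σ(565/565) = 1 · 1 = 1
Summing: (𝟙 * σ)(565) = 684 + 114 + 6 + 1 = 805.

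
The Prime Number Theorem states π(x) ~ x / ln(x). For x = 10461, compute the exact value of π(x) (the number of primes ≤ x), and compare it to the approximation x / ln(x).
π(10461) = 1280;  x/ln(x) ≈ 1130.26;  relative error ≈ 11.70%.

Directly count primes up to 10461: π(10461) = 1280. The PNT approximation gives 10461/ln(10461) ≈ 10461/9.25541 ≈ 1130.26. Relative error (π(x) − x/ln(x)) / π(x) ≈ 11.70%; the approximation is known to undercount slightly (Li(x) is a better estimate).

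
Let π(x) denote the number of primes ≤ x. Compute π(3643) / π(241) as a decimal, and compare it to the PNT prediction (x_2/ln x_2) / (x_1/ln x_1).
π(3643)/π(241) = 510/53 ≈ 9.6226;  PNT prediction ≈ 10.1102.

π(241) = 53 and π(3643) = 510, so π(3643)/π(241) ≈ 9.6226. The PNT-predicted ratio is (3643/ln(3643)) / (241/ln(241)) ≈ 10.1102. The two agree to within a few percent, as expected.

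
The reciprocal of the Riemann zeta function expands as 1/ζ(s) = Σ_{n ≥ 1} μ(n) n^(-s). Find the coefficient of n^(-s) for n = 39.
μ(39) = 1

Factor n = 39 = 3 · 13. μ(n) = 0 if any exponent ≥ 2 (not squarefree); otherwise μ(n) = (−1)^{ω(n)} where ω(n) is the number of distinct prime factors. Applying: μ(39) = 1.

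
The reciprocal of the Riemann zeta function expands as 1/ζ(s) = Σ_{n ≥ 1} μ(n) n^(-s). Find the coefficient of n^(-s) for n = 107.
μ(107) = -1

Factor n = 107 = 107. μ(n) = 0 if any exponent ≥ 2 (not squarefree); otherwise μ(n) = (−1)^{ω(n)} where ω(n) is the number of distinct prime factors. Applying: μ(107) = -1.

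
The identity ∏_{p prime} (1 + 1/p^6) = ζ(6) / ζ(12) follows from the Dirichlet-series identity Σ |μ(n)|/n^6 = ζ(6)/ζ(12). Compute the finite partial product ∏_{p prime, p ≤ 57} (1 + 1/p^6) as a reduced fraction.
∏ = 360549358903447598496102606972302575686854635195266223026920975630213276302501208168000000/354490140797970318435085924328566932610522860437094896232244152761372626351680260596056897

The primes p ≤ 57 are [2, 3, 5, 7, 11, 13, 17, 19, 23, 29, 31, 37, 41, 43, 47, 53]. For each, (1 + 1/p^6) = (p^6 + 1)/p^6. Multiplying these fractions over p ∈ [2, 3, 5, 7, 11, 13, 17, 19, 23, 29, 31, 37, 41, 43, 47, 53] gives 360549358903447598496102606972302575686854635195266223026920975630213276302501208168000000/354490140797970318435085924328566932610522860437094896232244152761372626351680260596056897. (In the limit P → ∞ this tends to ζ(6)/ζ(12).)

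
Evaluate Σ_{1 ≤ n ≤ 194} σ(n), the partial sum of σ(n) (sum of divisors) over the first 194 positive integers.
Σ_{n ≤ 194} σ(n) = 30978

Compute σ(n) for each 1 ≤ n ≤ 194: σ(1) = 1, σ(2) = 3, σ(3) = 4, σ(4) = 7, σ(5) = 6, σ(6) = 12, σ(7) = 8, σ(8) = 15, σ(9) = 13, σ(10) = 18, σ(11) = 12, σ(12) = 28, σ(13) = 14, σ(14) = 24, σ(15) = 24, σ(16) = 31, σ(17) = 18, σ(18) = 39, σ(19) = 20, σ(20) = 42, σ(21) = 32, σ(22) = 36, σ(23) = 24, σ(24) = 60, σ(25) = 31, σ(26) = 42, σ(27) = 40, σ(28) = 56, σ(29) = 30, σ(30) = 72, σ(31) = 32, σ(32) = 63, σ(33) = 48, σ(34) = 54, σ(35) = 48, σ(36) = 91, σ(37) = 38, σ(38) = 60, σ(39) = 56, σ(40) = 90, σ(41) = 42, σ(42) = 96, σ(43) = 44, σ(44) = 84, σ(45) = 78, σ(46) = 72, σ(47) = 48, σ(48) = 124, σ(49) = 57, σ(50) = 93, σ(51) = 72, σ(52) = 98, σ(53) = 54, σ(54) = 120, σ(55) = 72, σ(56) = 120, σ(57) = 80, σ(58) = 90, σ(59) = 60, σ(60) = 168, σ(61) = 62, σ(62) = 96, σ(63) = 104, σ(64) = 127, σ(65) = 84, σ(66) = 144, σ(67) = 68, σ(68) = 126, σ(69) = 96, σ(70) = 144, σ(71) = 72, σ(72) = 195, σ(73) = 74, σ(74) = 114, σ(75) = 124, σ(76) = 140, σ(77) = 96, σ(78) = 168, σ(79) = 80, σ(80) = 186, σ(81) = 121, σ(82) = 126, σ(83) = 84, σ(84) = 224, σ(85) = 108, σ(86) = 132, σ(87) = 120, σ(88) = 180, σ(89) = 90, σ(90) = 234, σ(91) = 112, σ(92) = 168, σ(93) = 128, σ(94) = 144, σ(95) = 120, σ(96) = 252, σ(97) = 98, σ(98) = 171, σ(99) = 156, σ(100) = 217, σ(101) = 102, σ(102) = 216, σ(103) = 104, σ(104) = 210, σ(105) = 192, σ(106) = 162, σ(107) = 108, σ(108) = 280, σ(109) = 110, σ(110) = 216, σ(111) = 152, σ(112) = 248, σ(113) = 114, σ(114) = 240, σ(115) = 144, σ(116) = 210, σ(117) = 182, σ(118) = 180, σ(119) = 144, σ(120) = 360, σ(121) = 133, σ(122) = 186, σ(123) = 168, σ(124) = 224, σ(125) = 156, σ(126) = 312, σ(127) = 128, σ(128) = 255, σ(129) = 176, σ(130) = 252, σ(131) = 132, σ(132) = 336, σ(133) = 160, σ(134) = 204, σ(135) = 240, σ(136) = 270, σ(137) = 138, σ(138) = 288, σ(139) = 140, σ(140) = 336, σ(141) = 192, σ(142) = 216, σ(143) = 168, σ(144) = 403, σ(145) = 180, σ(146) = 222, σ(147) = 228, σ(148) = 266, σ(149) = 150, σ(150) = 372, σ(151) = 152, σ(152) = 300, σ(153) = 234, σ(154) = 288, σ(155) = 192, σ(156) = 392, σ(157) = 158, σ(158) = 240, σ(159) = 216, σ(160) = 378, σ(161) = 192, σ(162) = 363, σ(163) = 164, σ(164) = 294, σ(165) = 288, σ(166) = 252, σ(167) = 168, σ(168) = 480, σ(169) = 183, σ(170) = 324, σ(171) = 260, σ(172) = 308, σ(173) = 174, σ(174) = 360, σ(175) = 248, σ(176) = 372, σ(177) = 240, σ(178) = 270, σ(179) = 180, σ(180) = 546, σ(181) = 182, σ(182) = 336, σ(183) = 248, σ(184) = 360, σ(185) = 228, σ(186) = 384, σ(187) = 216, σ(188) = 336, σ(189) = 320, σ(190) = 360, σ(191) = 192, σ(192) = 508, σ(193) = 194, σ(194) = 294. Summing all 194 values: 30978. (Average order: Σ_{n ≤ x} σ(n) ~ (π²/12) x². For x = 194, (π²/12)·194² ≈ 30954.37.)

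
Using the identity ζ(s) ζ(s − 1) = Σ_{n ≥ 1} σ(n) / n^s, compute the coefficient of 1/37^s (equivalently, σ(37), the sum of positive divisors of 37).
σ(37) = 38

In the product (Σ m^0/m^s)(Σ k / k^s) = Σ (Σ_{d | n} d) / n^s, the coefficient of 1/n^s is σ(n) = Σ_{d | n} d. For n = 37, divisors are [1, 37]; summing: σ(37) = 38.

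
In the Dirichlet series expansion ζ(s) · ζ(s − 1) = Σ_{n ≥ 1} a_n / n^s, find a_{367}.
σ(367) = 368

In the product (Σ m^0/m^s)(Σ k / k^s) = Σ (Σ_{d | n} d) / n^s, the coefficient of 1/n^s is σ(n) = Σ_{d | n} d. For n = 367, divisors are [1, 367]; summing: σ(367) = 368.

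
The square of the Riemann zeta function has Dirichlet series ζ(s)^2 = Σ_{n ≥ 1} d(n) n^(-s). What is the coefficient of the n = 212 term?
d(212) = 6

ζ(s)^2 = (Σ 1/m^s)(Σ 1/k^s). The coefficient of 1/n^s in the product is the number of ordered pairs (m, k) with mk = n, which equals d(n). For n = 212, divisors are [1, 2, 4, 53, 106, 212], so d(212) = 6.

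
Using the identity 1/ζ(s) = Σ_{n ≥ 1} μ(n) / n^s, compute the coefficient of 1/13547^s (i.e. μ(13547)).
μ(13547) = -1

Factor n = 13547 = 19 · 23 · 31. μ(n) = 0 if any exponent ≥ 2 (not squarefree); otherwise μ(n) = (−1)^{ω(n)} where ω(n) is the number of distinct prime factors. Applying: μ(13547) = -1.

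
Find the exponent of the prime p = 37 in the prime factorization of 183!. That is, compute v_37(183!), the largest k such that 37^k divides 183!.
v_37(183!) = 4

Legendre's formula: v_p(n!) = Σ_{k ≥ 1} ⌊n / p^k⌋. For p = 37, n = 183, the terms are:
  ⌊183/37^1⌋ = ⌊183/37⌋ = 4
(the next term ⌊183/37^2⌋ = 0, terminating the sum). Summing: v_37(183!) = 4 = 4.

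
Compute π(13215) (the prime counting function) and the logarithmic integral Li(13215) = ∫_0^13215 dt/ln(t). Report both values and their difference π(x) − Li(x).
π(13215) = 1570;  Li(13215) ≈ 1589.79;  π(x) − Li(x) ≈ -19.79.

Direct count of primes ≤ 13215 gives π(13215) = 1570. Numerical evaluation of the logarithmic integral gives Li(13215) ≈ 1589.79. The difference π(x) − Li(x) ≈ -19.79 is typically negative for small/moderate x (Li(x) overestimates), though Littlewood's theorem shows this sign changes infinitely often.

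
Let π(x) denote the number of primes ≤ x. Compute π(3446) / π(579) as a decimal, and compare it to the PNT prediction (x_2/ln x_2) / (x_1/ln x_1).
π(3446)/π(579) = 481/106 ≈ 4.5377;  PNT prediction ≈ 4.6483.

π(579) = 106 and π(3446) = 481, so π(3446)/π(579) ≈ 4.5377. The PNT-predicted ratio is (3446/ln(3446)) / (579/ln(579)) ≈ 4.6483. The two agree to within a few percent, as expected.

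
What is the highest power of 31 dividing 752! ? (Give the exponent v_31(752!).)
v_31(752!) = 24

Legendre's formula: v_p(n!) = Σ_{k ≥ 1} ⌊n / p^k⌋. For p = 31, n = 752, the terms are:
  ⌊752/31^1⌋ = ⌊752/31⌋ = 24
(the next term ⌊752/31^2⌋ = 0, terminating the sum). Summing: v_31(752!) = 24 = 24.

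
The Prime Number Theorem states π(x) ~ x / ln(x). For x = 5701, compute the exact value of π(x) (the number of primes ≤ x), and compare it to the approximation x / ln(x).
π(5701) = 751;  x/ln(x) ≈ 659.20;  relative error ≈ 12.22%.

Directly count primes up to 5701: π(5701) = 751. The PNT approximation gives 5701/ln(5701) ≈ 5701/8.64840 ≈ 659.20. Relative error (π(x) − x/ln(x)) / π(x) ≈ 12.22%; the approximation is known to undercount slightly (Li(x) is a better estimate).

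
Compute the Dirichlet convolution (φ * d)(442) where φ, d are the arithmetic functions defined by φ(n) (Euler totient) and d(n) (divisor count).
(φ * d)(442) = 756

Divisors of 442: [1, 2, 13, 17, 26, 34, 221, 442]. For each d | 442:
  d = 1: φ(1) · d(442/1) = 1 · 8 = 8
  d = 2: φ(2) · d(442/2) = 1 · 4 = 4
  d = 13: φ(13) · d(442/13) = 12 · 4 = 48
  d = 17: φ(17) · d(442/17) = 16 · 4 = 64
  d = 26: φ(26) · d(442/26) = 12 · 2 = 24
  d = 34: φ(34) · d(442/34) = 16 · 2 = 32
  d = 221: φ(221) · d(442/221) = 192 · 2 = 384
  d = 442: φ(442) · d(442/442) = 192 · 1 = 192
Summing: (φ * d)(442) = 8 + 4 + 48 + 64 + 24 + 32 + 384 + 192 = 756.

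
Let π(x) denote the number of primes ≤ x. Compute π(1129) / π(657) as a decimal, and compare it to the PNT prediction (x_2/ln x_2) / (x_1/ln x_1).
π(1129)/π(657) = 189/119 ≈ 1.5882;  PNT prediction ≈ 1.5861.

π(657) = 119 and π(1129) = 189, so π(1129)/π(657) ≈ 1.5882. The PNT-predicted ratio is (1129/ln(1129)) / (657/ln(657)) ≈ 1.5861. The two agree to within a few percent, as expected.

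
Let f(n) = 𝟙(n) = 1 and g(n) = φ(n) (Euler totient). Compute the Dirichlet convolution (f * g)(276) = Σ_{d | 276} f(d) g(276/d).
(𝟙 * φ)(276) = 276

Divisors of 276: [1, 2, 3, 4, 6, 12, 23, 46, 69, 92, 138, 276]. For each d | 276:
  d = 1: 𝟙(1) · φ(276/1) = 1 · 88 = 88
  d = 2: 𝟙(2) · φ(276/2) = 1 · 44 = 44
  d = 3: 𝟙(3) · φ(276/3) = 1 · 44 = 44
  d = 4: 𝟙(4) · φ(276/4) = 1 · 44 = 44
  d = 6: 𝟙(6) · φ(276/6) = 1 · 22 = 22
  d = 12: 𝟙(12) · φ(276/12) = 1 · 22 = 22
  d = 23: 𝟙(23) · φ(276/23) = 1 · 4 = 4
  d = 46: 𝟙(46) · φ(276/46) = 1 · 2 = 2
  d = 69: 𝟙(69) · φ(276/69) = 1 · 2 = 2
  d = 92: 𝟙(92) · φ(276/92) = 1 · 2 = 2
  d = 138: 𝟙(138) · φ(276/138) = 1 · 1 = 1
  d = 276: 𝟙(276) · φ(276/276) = 1 · 1 = 1
Summing: (𝟙 * φ)(276) = 88 + 44 + 44 + 44 + 22 + 22 + 4 + 2 + 2 + 2 + 1 + 1 = 276.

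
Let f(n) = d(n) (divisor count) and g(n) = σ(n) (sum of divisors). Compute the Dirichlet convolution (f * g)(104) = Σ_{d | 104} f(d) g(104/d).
(d * σ)(104) = 672

Divisors of 104: [1, 2, 4, 8, 13, 26, 52, 104]. For each d | 104:
  d = 1: d(1) · σ(104/1) = 1 · 210 = 210
  d = 2: d(2) · σ(104/2) = 2 · 98 = 196
  d = 4: d(4) · σ(104/4) = 3 · 42 = 126
  d = 8: d(8) · σ(104/8) = 4 · 14 = 56
  d = 13: d(13) · σ(104/13) = 2 · 15 = 30
  d = 26: d(26) · σ(104/26) = 4 · 7 = 28
  d = 52: d(52) · σ(104/52) = 6 · 3 = 18
  d = 104: d(104) · σ(104/104) = 8 · 1 = 8
Summing: (d * σ)(104) = 210 + 196 + 126 + 56 + 30 + 28 + 18 + 8 = 672.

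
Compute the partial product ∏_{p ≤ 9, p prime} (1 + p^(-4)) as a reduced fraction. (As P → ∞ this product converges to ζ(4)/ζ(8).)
∏ = 262011361/243101250

The primes p ≤ 9 are [2, 3, 5, 7]. For each, (1 + 1/p^4) = (p^4 + 1)/p^4. Multiplying these fractions over p ∈ [2, 3, 5, 7] gives 262011361/243101250. (In the limit P → ∞ this tends to ζ(4)/ζ(8).)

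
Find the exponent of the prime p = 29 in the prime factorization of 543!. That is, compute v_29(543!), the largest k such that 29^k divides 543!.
v_29(543!) = 18

Legendre's formula: v_p(n!) = Σ_{k ≥ 1} ⌊n / p^k⌋. For p = 29, n = 543, the terms are:
  ⌊543/29^1⌋ = ⌊543/29⌋ = 18
(the next term ⌊543/29^2⌋ = 0, terminating the sum). Summing: v_29(543!) = 18 = 18.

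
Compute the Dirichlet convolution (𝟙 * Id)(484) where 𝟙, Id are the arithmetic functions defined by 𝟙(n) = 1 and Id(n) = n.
(𝟙 * Id)(484) = 931

Divisors of 484: [1, 2, 4, 11, 22, 44, 121, 242, 484]. For each d | 484:
  d = 1: 𝟙(1) · Id(484/1) = 1 · 484 = 484
  d = 2: 𝟙(2) · Id(484/2) = 1 · 242 = 242
  d = 4: 𝟙(4) · Id(484/4) = 1 · 121 = 121
  d = 11: 𝟙(11) · Id(484/11) = 1 · 44 = 44
  d = 22: 𝟙(22) · Id(484/22) = 1 · 22 = 22
  d = 44: 𝟙(44) · Id(484/44) = 1 · 11 = 11
  d = 121: 𝟙(121) · Id(484/121) = 1 · 4 = 4
  d = 242: 𝟙(242) · Id(484/242) = 1 · 2 = 2
  d = 484: 𝟙(484) · Id(484/484) = 1 · 1 = 1
Summing: (𝟙 * Id)(484) = 484 + 242 + 121 + 44 + 22 + 11 + 4 + 2 + 1 = 931.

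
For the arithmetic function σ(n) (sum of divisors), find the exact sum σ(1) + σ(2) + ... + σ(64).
Σ_{n ≤ 64} σ(n) = 3403

Compute σ(n) for each 1 ≤ n ≤ 64: σ(1) = 1, σ(2) = 3, σ(3) = 4, σ(4) = 7, σ(5) = 6, σ(6) = 12, σ(7) = 8, σ(8) = 15, σ(9) = 13, σ(10) = 18, σ(11) = 12, σ(12) = 28, σ(13) = 14, σ(14) = 24, σ(15) = 24, σ(16) = 31, σ(17) = 18, σ(18) = 39, σ(19) = 20, σ(20) = 42, σ(21) = 32, σ(22) = 36, σ(23) = 24, σ(24) = 60, σ(25) = 31, σ(26) = 42, σ(27) = 40, σ(28) = 56, σ(29) = 30, σ(30) = 72, σ(31) = 32, σ(32) = 63, σ(33) = 48, σ(34) = 54, σ(35) = 48, σ(36) = 91, σ(37) = 38, σ(38) = 60, σ(39) = 56, σ(40) = 90, σ(41) = 42, σ(42) = 96, σ(43) = 44, σ(44) = 84, σ(45) = 78, σ(46) = 72, σ(47) = 48, σ(48) = 124, σ(49) = 57, σ(50) = 93, σ(51) = 72, σ(52) = 98, σ(53) = 54, σ(54) = 120, σ(55) = 72, σ(56) = 120, σ(57) = 80, σ(58) = 90, σ(59) = 60, σ(60) = 168, σ(61) = 62, σ(62) = 96, σ(63) = 104, σ(64) = 127. Summing all 64 values: 3403. (Average order: Σ_{n ≤ x} σ(n) ~ (π²/12) x². For x = 64, (π²/12)·64² ≈ 3368.82.)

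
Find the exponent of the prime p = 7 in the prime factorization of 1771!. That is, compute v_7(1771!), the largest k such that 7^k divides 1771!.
v_7(1771!) = 294

Legendre's formula: v_p(n!) = Σ_{k ≥ 1} ⌊n / p^k⌋. For p = 7, n = 1771, the terms are:
  ⌊1771/7^1⌋ = ⌊1771/7⌋ = 253
  ⌊1771/7^2⌋ = ⌊1771/49⌋ = 36
  ⌊1771/7^3⌋ = ⌊1771/343⌋ = 5
(the next term ⌊1771/7^4⌋ = 0, terminating the sum). Summing: v_7(1771!) = 253 + 36 + 5 = 294.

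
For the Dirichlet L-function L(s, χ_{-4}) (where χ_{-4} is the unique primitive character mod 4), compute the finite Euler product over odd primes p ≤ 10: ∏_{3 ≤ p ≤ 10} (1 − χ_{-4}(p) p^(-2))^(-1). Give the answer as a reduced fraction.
∏ = 147/160

The odd primes p ≤ 10 are [3, 5, 7]. For each, χ(p) = 1 if p ≡ 1 mod 4, χ(p) = −1 if p ≡ 3 mod 4. Taking (1 − χ(p)/p^2)^(-1) = p^2/(p^2 − χ(p)): (1 − (-1)/3^2)^(-1) · (1 − (1)/5^2)^(-1) · (1 − (-1)/7^2)^(-1) = 147/160.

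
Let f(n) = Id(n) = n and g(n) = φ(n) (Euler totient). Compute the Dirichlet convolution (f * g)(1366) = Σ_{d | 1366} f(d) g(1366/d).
(Id * φ)(1366) = 4095

Divisors of 1366: [1, 2, 683, 1366]. For each d | 1366:
  d = 1: Id(1) · φ(1366/1) = 1 · 682 = 682
  d = 2: Id(2) · φ(1366/2) = 2 · 682 = 1364
  d = 683: Id(683) · φ(1366/683) = 683 · 1 = 683
  d = 1366: Id(1366) · φ(1366/1366) = 1366 · 1 = 1366
Summing: (Id * φ)(1366) = 682 + 1364 + 683 + 1366 = 4095.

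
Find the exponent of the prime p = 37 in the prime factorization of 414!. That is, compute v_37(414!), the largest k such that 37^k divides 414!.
v_37(414!) = 11

Legendre's formula: v_p(n!) = Σ_{k ≥ 1} ⌊n / p^k⌋. For p = 37, n = 414, the terms are:
  ⌊414/37^1⌋ = ⌊414/37⌋ = 11
(the next term ⌊414/37^2⌋ = 0, terminating the sum). Summing: v_37(414!) = 11 = 11.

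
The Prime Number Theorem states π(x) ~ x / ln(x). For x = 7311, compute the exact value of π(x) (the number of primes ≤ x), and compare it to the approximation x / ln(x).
π(7311) = 932;  x/ln(x) ≈ 821.73;  relative error ≈ 11.83%.

Directly count primes up to 7311: π(7311) = 932. The PNT approximation gives 7311/ln(7311) ≈ 7311/8.89714 ≈ 821.73. Relative error (π(x) − x/ln(x)) / π(x) ≈ 11.83%; the approximation is known to undercount slightly (Li(x) is a better estimate).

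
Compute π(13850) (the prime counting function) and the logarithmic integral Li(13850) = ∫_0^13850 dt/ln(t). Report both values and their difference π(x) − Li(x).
π(13850) = 1636;  Li(13850) ≈ 1656.54;  π(x) − Li(x) ≈ -20.54.

Direct count of primes ≤ 13850 gives π(13850) = 1636. Numerical evaluation of the logarithmic integral gives Li(13850) ≈ 1656.54. The difference π(x) − Li(x) ≈ -20.54 is typically negative for small/moderate x (Li(x) overestimates), though Littlewood's theorem shows this sign changes infinitely often.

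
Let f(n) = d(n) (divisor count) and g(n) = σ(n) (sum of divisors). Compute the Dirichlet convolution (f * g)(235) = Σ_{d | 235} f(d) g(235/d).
(d * σ)(235) = 400

Divisors of 235: [1, 5, 47, 235]. For each d | 235:
  d = 1: d(1) · σ(235/1) = 1 · 288 = 288
  d = 5: d(5) · σ(235/5) = 2 · 48 = 96
  d = 47: d(47) · σ(235/47) = 2 · 6 = 12
  d = 235: d(235) · σ(235/235) = 4 · 1 = 4
Summing: (d * σ)(235) = 288 + 96 + 12 + 4 = 400.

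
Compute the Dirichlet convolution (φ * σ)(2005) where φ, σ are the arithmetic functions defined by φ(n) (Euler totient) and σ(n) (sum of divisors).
(φ * σ)(2005) = 8020

Divisors of 2005: [1, 5, 401, 2005]. For each d | 2005:
  d = 1: φ(1) · σ(2005/1) = 1 · 2412 = 2412
  d = 5: φ(5) · σ(2005/5) = 4 · 402 = 1608
  d = 401: φ(401) · σ(2005/401) = 400 · 6 = 2400
  d = 2005: φ(2005) · σ(2005/2005) = 1600 · 1 = 1600
Summing: (φ * σ)(2005) = 2412 + 1608 + 2400 + 1600 = 8020.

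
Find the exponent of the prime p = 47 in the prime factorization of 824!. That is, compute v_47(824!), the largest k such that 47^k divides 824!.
v_47(824!) = 17

Legendre's formula: v_p(n!) = Σ_{k ≥ 1} ⌊n / p^k⌋. For p = 47, n = 824, the terms are:
  ⌊824/47^1⌋ = ⌊824/47⌋ = 17
(the next term ⌊824/47^2⌋ = 0, terminating the sum). Summing: v_47(824!) = 17 = 17.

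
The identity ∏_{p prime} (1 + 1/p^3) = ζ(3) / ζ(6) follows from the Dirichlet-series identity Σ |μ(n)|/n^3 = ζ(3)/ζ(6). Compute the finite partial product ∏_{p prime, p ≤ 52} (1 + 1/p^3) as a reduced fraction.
∏ = 8015182591485824614015950466842624/6783810016842653083409665472454505

The primes p ≤ 52 are [2, 3, 5, 7, 11, 13, 17, 19, 23, 29, 31, 37, 41, 43, 47]. For each, (1 + 1/p^3) = (p^3 + 1)/p^3. Multiplying these fractions over p ∈ [2, 3, 5, 7, 11, 13, 17, 19, 23, 29, 31, 37, 41, 43, 47] gives 8015182591485824614015950466842624/6783810016842653083409665472454505. (In the limit P → ∞ this tends to ζ(3)/ζ(6).)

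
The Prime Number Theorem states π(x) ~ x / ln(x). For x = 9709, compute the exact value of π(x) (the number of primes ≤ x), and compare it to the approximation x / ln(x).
π(9709) = 1197;  x/ln(x) ≈ 1057.53;  relative error ≈ 11.65%.

Directly count primes up to 9709: π(9709) = 1197. The PNT approximation gives 9709/ln(9709) ≈ 9709/9.18081 ≈ 1057.53. Relative error (π(x) − x/ln(x)) / π(x) ≈ 11.65%; the approximation is known to undercount slightly (Li(x) is a better estimate).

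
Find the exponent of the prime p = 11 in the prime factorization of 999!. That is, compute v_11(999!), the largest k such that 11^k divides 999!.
v_11(999!) = 98

Legendre's formula: v_p(n!) = Σ_{k ≥ 1} ⌊n / p^k⌋. For p = 11, n = 999, the terms are:
  ⌊999/11^1⌋ = ⌊999/11⌋ = 90
  ⌊999/11^2⌋ = ⌊999/121⌋ = 8
(the next term ⌊999/11^3⌋ = 0, terminating the sum). Summing: v_11(999!) = 90 + 8 = 98.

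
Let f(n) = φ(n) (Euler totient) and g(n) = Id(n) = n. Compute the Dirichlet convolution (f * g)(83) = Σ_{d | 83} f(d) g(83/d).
(φ * Id)(83) = 165

Divisors of 83: [1, 83]. For each d | 83:
  d = 1: φ(1) · Id(83/1) = 1 · 83 = 83
  d = 83: φ(83) · Id(83/83) = 82 · 1 = 82
Summing: (φ * Id)(83) = 83 + 82 = 165.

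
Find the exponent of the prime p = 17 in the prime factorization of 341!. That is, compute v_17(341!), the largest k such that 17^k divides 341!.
v_17(341!) = 21

Legendre's formula: v_p(n!) = Σ_{k ≥ 1} ⌊n / p^k⌋. For p = 17, n = 341, the terms are:
  ⌊341/17^1⌋ = ⌊341/17⌋ = 20
  ⌊341/17^2⌋ = ⌊341/289⌋ = 1
(the next term ⌊341/17^3⌋ = 0, terminating the sum). Summing: v_17(341!) = 20 + 1 = 21.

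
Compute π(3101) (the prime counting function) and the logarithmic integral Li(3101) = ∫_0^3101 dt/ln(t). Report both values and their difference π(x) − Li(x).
π(3101) = 442;  Li(3101) ≈ 455.35;  π(x) − Li(x) ≈ -13.35.

Direct count of primes ≤ 3101 gives π(3101) = 442. Numerical evaluation of the logarithmic integral gives Li(3101) ≈ 455.35. The difference π(x) − Li(x) ≈ -13.35 is typically negative for small/moderate x (Li(x) overestimates), though Littlewood's theorem shows this sign changes infinitely often.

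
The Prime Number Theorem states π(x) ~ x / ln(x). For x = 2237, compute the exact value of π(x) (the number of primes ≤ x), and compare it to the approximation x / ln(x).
π(2237) = 332;  x/ln(x) ≈ 290.03;  relative error ≈ 12.64%.

Directly count primes up to 2237: π(2237) = 332. The PNT approximation gives 2237/ln(2237) ≈ 2237/7.71289 ≈ 290.03. Relative error (π(x) − x/ln(x)) / π(x) ≈ 12.64%; the approximation is known to undercount slightly (Li(x) is a better estimate).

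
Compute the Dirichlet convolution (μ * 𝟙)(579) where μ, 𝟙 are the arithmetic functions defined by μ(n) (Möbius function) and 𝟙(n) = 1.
(μ * 𝟙)(579) = 0

Divisors of 579: [1, 3, 193, 579]. For each d | 579:
  d = 1: μ(1) · 𝟙(579/1) = 1 · 1 = 1
  d = 3: μ(3) · 𝟙(579/3) = -1 · 1 = -1
  d = 193: μ(193) · 𝟙(579/193) = -1 · 1 = -1
  d = 579: μ(579) · 𝟙(579/579) = 1 · 1 = 1
Summing: (μ * 𝟙)(579) = 1 + -1 + -1 + 1 = 0.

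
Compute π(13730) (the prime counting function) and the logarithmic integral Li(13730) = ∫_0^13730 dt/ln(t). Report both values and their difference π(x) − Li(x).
π(13730) = 1625;  Li(13730) ≈ 1643.95;  π(x) − Li(x) ≈ -18.95.

Direct count of primes ≤ 13730 gives π(13730) = 1625. Numerical evaluation of the logarithmic integral gives Li(13730) ≈ 1643.95. The difference π(x) − Li(x) ≈ -18.95 is typically negative for small/moderate x (Li(x) overestimates), though Littlewood's theorem shows this sign changes infinitely often.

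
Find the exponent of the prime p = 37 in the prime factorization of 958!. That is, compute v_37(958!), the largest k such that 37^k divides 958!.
v_37(958!) = 25

Legendre's formula: v_p(n!) = Σ_{k ≥ 1} ⌊n / p^k⌋. For p = 37, n = 958, the terms are:
  ⌊958/37^1⌋ = ⌊958/37⌋ = 25
(the next term ⌊958/37^2⌋ = 0, terminating the sum). Summing: v_37(958!) = 25 = 25.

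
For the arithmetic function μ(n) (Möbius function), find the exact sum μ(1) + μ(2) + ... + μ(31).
Σ_{n ≤ 31} μ(n) = -4

Compute μ(n) for each 1 ≤ n ≤ 31: μ(1) = 1, μ(2) = -1, μ(3) = -1, μ(4) = 0, μ(5) = -1, μ(6) = 1, μ(7) = -1, μ(8) = 0, μ(9) = 0, μ(10) = 1, μ(11) = -1, μ(12) = 0, μ(13) = -1, μ(14) = 1, μ(15) = 1, μ(16) = 0, μ(17) = -1, μ(18) = 0, μ(19) = -1, μ(20) = 0, μ(21) = 1, μ(22) = 1, μ(23) = -1, μ(24) = 0, μ(25) = 0, μ(26) = 1, μ(27) = 0, μ(28) = 0, μ(29) = -1, μ(30) = -1, μ(31) = -1. Summing all 31 values: -4. (Mertens function M(x) = Σ_{n ≤ x} μ(n); on average M(x) should be small (PNT ⟺ M(x) = o(x)).)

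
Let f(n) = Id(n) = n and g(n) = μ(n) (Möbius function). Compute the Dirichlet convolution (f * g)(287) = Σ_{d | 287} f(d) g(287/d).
(Id * μ)(287) = 240

Divisors of 287: [1, 7, 41, 287]. For each d | 287:
  d = 1: Id(1) · μ(287/1) = 1 · 1 = 1
  d = 7: Id(7) · μ(287/7) = 7 · -1 = -7
  d = 41: Id(41) · μ(287/41) = 41 · -1 = -41
  d = 287: Id(287) · μ(287/287) = 287 · 1 = 287
Summing: (Id * μ)(287) = 1 + -7 + -41 + 287 = 240.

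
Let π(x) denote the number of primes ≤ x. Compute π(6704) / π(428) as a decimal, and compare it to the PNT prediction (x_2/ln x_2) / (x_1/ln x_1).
π(6704)/π(428) = 865/82 ≈ 10.5488;  PNT prediction ≈ 10.7721.

π(428) = 82 and π(6704) = 865, so π(6704)/π(428) ≈ 10.5488. The PNT-predicted ratio is (6704/ln(6704)) / (428/ln(428)) ≈ 10.7721. The two agree to within a few percent, as expected.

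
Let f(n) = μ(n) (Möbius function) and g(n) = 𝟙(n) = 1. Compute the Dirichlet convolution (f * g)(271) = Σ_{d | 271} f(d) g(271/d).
(μ * 𝟙)(271) = 0

Divisors of 271: [1, 271]. For each d | 271:
  d = 1: μ(1) · 𝟙(271/1) = 1 · 1 = 1
  d = 271: μ(271) · 𝟙(271/271) = -1 · 1 = -1
Summing: (μ * 𝟙)(271) = 1 + -1 = 0.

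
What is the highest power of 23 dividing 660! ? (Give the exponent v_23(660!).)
v_23(660!) = 29

Legendre's formula: v_p(n!) = Σ_{k ≥ 1} ⌊n / p^k⌋. For p = 23, n = 660, the terms are:
  ⌊660/23^1⌋ = ⌊660/23⌋ = 28
  ⌊660/23^2⌋ = ⌊660/529⌋ = 1
(the next term ⌊660/23^3⌋ = 0, terminating the sum). Summing: v_23(660!) = 28 + 1 = 29.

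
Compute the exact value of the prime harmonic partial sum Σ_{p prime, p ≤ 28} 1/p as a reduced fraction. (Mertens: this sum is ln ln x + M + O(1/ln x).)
Σ 1/p = 334406399/223092870

π(28) = 9, so the primes ≤ 28 are [2, 3, 5, 7, 11, 13, 17, 19, 23]. Summing 1/p over these primes: 334406399/223092870 ≈ 1.4990. Mertens estimate ln ln(28) + 0.2615 ≈ 1.4651.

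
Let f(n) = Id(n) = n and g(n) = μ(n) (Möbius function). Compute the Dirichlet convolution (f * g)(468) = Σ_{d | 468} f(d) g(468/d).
(Id * μ)(468) = 144

Divisors of 468: [1, 2, 3, 4, 6, 9, 12, 13, 18, 26, 36, 39, 52, 78, 117, 156, 234, 468]. For each d | 468:
  d = 1: Id(1) · μ(468/1) = 1 · 0 = 0
  d = 2: Id(2) · μ(468/2) = 2 · 0 = 0
  d = 3: Id(3) · μ(468/3) = 3 · 0 = 0
  d = 4: Id(4) · μ(468/4) = 4 · 0 = 0
  d = 6: Id(6) · μ(468/6) = 6 · -1 = -6
  d = 9: Id(9) · μ(468/9) = 9 · 0 = 0
  d = 12: Id(12) · μ(468/12) = 12 · 1 = 12
  d = 13: Id(13) · μ(468/13) = 13 · 0 = 0
  d = 18: Id(18) · μ(468/18) = 18 · 1 = 18
  d = 26: Id(26) · μ(468/26) = 26 · 0 = 0
  d = 36: Id(36) · μ(468/36) = 36 · -1 = -36
  d = 39: Id(39) · μ(468/39) = 39 · 0 = 0
  d = 52: Id(52) · μ(468/52) = 52 · 0 = 0
  d = 78: Id(78) · μ(468/78) = 78 · 1 = 78
  d = 117: Id(117) · μ(468/117) = 117 · 0 = 0
  d = 156: Id(156) · μ(468/156) = 156 · -1 = -156
  d = 234: Id(234) · μ(468/234) = 234 · -1 = -234
  d = 468: Id(468) · μ(468/468) = 468 · 1 = 468
Summing: (Id * μ)(468) = 0 + 0 + 0 + 0 + -6 + 0 + 12 + 0 + 18 + 0 + -36 + 0 + 0 + 78 + 0 + -156 + -234 + 468 = 144.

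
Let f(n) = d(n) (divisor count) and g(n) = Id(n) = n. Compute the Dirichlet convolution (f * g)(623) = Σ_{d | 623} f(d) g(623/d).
(d * Id)(623) = 819

Divisors of 623: [1, 7, 89, 623]. For each d | 623:
  d = 1: d(1) · Id(623/1) = 1 · 623 = 623
  d = 7: d(7) · Id(623/7) = 2 · 89 = 178
  d = 89: d(89) · Id(623/89) = 2 · 7 = 14
  d = 623: d(623) · Id(623/623) = 4 · 1 = 4
Summing: (d * Id)(623) = 623 + 178 + 14 + 4 = 819.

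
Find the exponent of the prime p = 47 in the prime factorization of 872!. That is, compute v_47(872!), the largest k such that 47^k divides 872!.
v_47(872!) = 18

Legendre's formula: v_p(n!) = Σ_{k ≥ 1} ⌊n / p^k⌋. For p = 47, n = 872, the terms are:
  ⌊872/47^1⌋ = ⌊872/47⌋ = 18
(the next term ⌊872/47^2⌋ = 0, terminating the sum). Summing: v_47(872!) = 18 = 18.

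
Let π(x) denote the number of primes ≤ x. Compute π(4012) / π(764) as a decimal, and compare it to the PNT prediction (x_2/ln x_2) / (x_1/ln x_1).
π(4012)/π(764) = 553/135 ≈ 4.0963;  PNT prediction ≈ 4.2016.

π(764) = 135 and π(4012) = 553, so π(4012)/π(764) ≈ 4.0963. The PNT-predicted ratio is (4012/ln(4012)) / (764/ln(764)) ≈ 4.2016. The two agree to within a few percent, as expected.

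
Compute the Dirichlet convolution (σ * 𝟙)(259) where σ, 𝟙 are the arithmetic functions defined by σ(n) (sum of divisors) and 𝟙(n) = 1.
(σ * 𝟙)(259) = 351

Divisors of 259: [1, 7, 37, 259]. For each d | 259:
  d = 1: σ(1) · 𝟙(259/1) = 1 · 1 = 1
  d = 7: σ(7) · 𝟙(259/7) = 8 · 1 = 8
  d = 37: σ(37) · 𝟙(259/37) = 38 · 1 = 38
  d = 259: σ(259) · 𝟙(259/259) = 304 · 1 = 304
Summing: (σ * 𝟙)(259) = 1 + 8 + 38 + 304 = 351.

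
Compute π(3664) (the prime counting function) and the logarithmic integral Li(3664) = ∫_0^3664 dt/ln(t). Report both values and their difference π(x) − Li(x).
π(3664) = 511;  Li(3664) ≈ 524.64;  π(x) − Li(x) ≈ -13.64.

Direct count of primes ≤ 3664 gives π(3664) = 511. Numerical evaluation of the logarithmic integral gives Li(3664) ≈ 524.64. The difference π(x) − Li(x) ≈ -13.64 is typically negative for small/moderate x (Li(x) overestimates), though Littlewood's theorem shows this sign changes infinitely often.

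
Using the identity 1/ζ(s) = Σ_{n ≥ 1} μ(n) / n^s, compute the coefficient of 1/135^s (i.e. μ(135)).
μ(135) = 0

Factor n = 135 = 3^3 · 5. μ(n) = 0 if any exponent ≥ 2 (not squarefree); otherwise μ(n) = (−1)^{ω(n)} where ω(n) is the number of distinct prime factors. Applying: μ(135) = 0.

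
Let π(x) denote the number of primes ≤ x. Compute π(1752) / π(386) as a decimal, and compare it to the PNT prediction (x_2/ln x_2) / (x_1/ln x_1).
π(1752)/π(386) = 272/76 ≈ 3.5789;  PNT prediction ≈ 3.6196.

π(386) = 76 and π(1752) = 272, so π(1752)/π(386) ≈ 3.5789. The PNT-predicted ratio is (1752/ln(1752)) / (386/ln(386)) ≈ 3.6196. The two agree to within a few percent, as expected.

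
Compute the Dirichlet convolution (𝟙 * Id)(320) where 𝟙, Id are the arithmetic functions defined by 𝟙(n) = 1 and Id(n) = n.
(𝟙 * Id)(320) = 762

Divisors of 320: [1, 2, 4, 5, 8, 10, 16, 20, 32, 40, 64, 80, 160, 320]. For each d | 320:
  d = 1: 𝟙(1) · Id(320/1) = 1 · 320 = 320
  d = 2: 𝟙(2) · Id(320/2) = 1 · 160 = 160
  d = 4: 𝟙(4) · Id(320/4) = 1 · 80 = 80
  d = 5: 𝟙(5) · Id(320/5) = 1 · 64 = 64
  d = 8: 𝟙(8) · Id(320/8) = 1 · 40 = 40
  d = 10: 𝟙(10) · Id(320/10) = 1 · 32 = 32
  d = 16: 𝟙(16) · Id(320/16) = 1 · 20 = 20
  d = 20: 𝟙(20) · Id(320/20) = 1 · 16 = 16
  d = 32: 𝟙(32) · Id(320/32) = 1 · 10 = 10
  d = 40: 𝟙(40) · Id(320/40) = 1 · 8 = 8
  d = 64: 𝟙(64) · Id(320/64) = 1 · 5 = 5
  d = 80: 𝟙(80) · Id(320/80) = 1 · 4 = 4
  d = 160: 𝟙(160) · Id(320/160) = 1 · 2 = 2
  d = 320: 𝟙(320) · Id(320/320) = 1 · 1 = 1
Summing: (𝟙 * Id)(320) = 320 + 160 + 80 + 64 + 40 + 32 + 20 + 16 + 10 + 8 + 5 + 4 + 2 + 1 = 762.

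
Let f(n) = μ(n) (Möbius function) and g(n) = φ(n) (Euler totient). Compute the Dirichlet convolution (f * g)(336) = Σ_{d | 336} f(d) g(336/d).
(μ * φ)(336) = 20

Divisors of 336: [1, 2, 3, 4, 6, 7, 8, 12, 14, 16, 21, 24, 28, 42, 48, 56, 84, 112, 168, 336]. For each d | 336:
  d = 1: μ(1) · φ(336/1) = 1 · 96 = 96
  d = 2: μ(2) · φ(336/2) = -1 · 48 = -48
  d = 3: μ(3) · φ(336/3) = -1 · 48 = -48
  d = 4: μ(4) · φ(336/4) = 0 · 24 = 0
  d = 6: μ(6) · φ(336/6) = 1 · 24 = 24
  d = 7: μ(7) · φ(336/7) = -1 · 16 = -16
  d = 8: μ(8) · φ(336/8) = 0 · 12 = 0
  d = 12: μ(12) · φ(336/12) = 0 · 12 = 0
  d = 14: μ(14) · φ(336/14) = 1 · 8 = 8
  d = 16: μ(16) · φ(336/16) = 0 · 12 = 0
  d = 21: μ(21) · φ(336/21) = 1 · 8 = 8
  d = 24: μ(24) · φ(336/24) = 0 · 6 = 0
  d = 28: μ(28) · φ(336/28) = 0 · 4 = 0
  d = 42: μ(42) · φ(336/42) = -1 · 4 = -4
  d = 48: μ(48) · φ(336/48) = 0 · 6 = 0
  d = 56: μ(56) · φ(336/56) = 0 · 2 = 0
  d = 84: μ(84) · φ(336/84) = 0 · 2 = 0
  d = 112: μ(112) · φ(336/112) = 0 · 2 = 0
  d = 168: μ(168) · φ(336/168) = 0 · 1 = 0
  d = 336: μ(336) · φ(336/336) = 0 · 1 = 0
Summing: (μ * φ)(336) = 96 + -48 + -48 + 0 + 24 + -16 + 0 + 0 + 8 + 0 + 8 + 0 + 0 + -4 + 0 + 0 + 0 + 0 + 0 + 0 = 20.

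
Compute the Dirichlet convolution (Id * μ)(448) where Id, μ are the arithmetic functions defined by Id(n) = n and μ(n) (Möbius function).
(Id * μ)(448) = 192

Divisors of 448: [1, 2, 4, 7, 8, 14, 16, 28, 32, 56, 64, 112, 224, 448]. For each d | 448:
  d = 1: Id(1) · μ(448/1) = 1 · 0 = 0
  d = 2: Id(2) · μ(448/2) = 2 · 0 = 0
  d = 4: Id(4) · μ(448/4) = 4 · 0 = 0
  d = 7: Id(7) · μ(448/7) = 7 · 0 = 0
  d = 8: Id(8) · μ(448/8) = 8 · 0 = 0
  d = 14: Id(14) · μ(448/14) = 14 · 0 = 0
  d = 16: Id(16) · μ(448/16) = 16 · 0 = 0
  d = 28: Id(28) · μ(448/28) = 28 · 0 = 0
  d = 32: Id(32) · μ(448/32) = 32 · 1 = 32
  d = 56: Id(56) · μ(448/56) = 56 · 0 = 0
  d = 64: Id(64) · μ(448/64) = 64 · -1 = -64
  d = 112: Id(112) · μ(448/112) = 112 · 0 = 0
  d = 224: Id(224) · μ(448/224) = 224 · -1 = -224
  d = 448: Id(448) · μ(448/448) = 448 · 1 = 448
Summing: (Id * μ)(448) = 0 + 0 + 0 + 0 + 0 + 0 + 0 + 0 + 32 + 0 + -64 + 0 + -224 + 448 = 192.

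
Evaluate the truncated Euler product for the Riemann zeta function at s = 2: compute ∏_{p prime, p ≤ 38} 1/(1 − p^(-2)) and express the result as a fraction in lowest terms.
∏ = 5974606913975783369/3652034743605657600

The primes p ≤ 38 are [2, 3, 5, 7, 11, 13, 17, 19, 23, 29, 31, 37]. For each prime, (1 − 1/p^2)^(-1) = p^2 / (p^2 − 1). The product is (1 − 1/2^2)^(-1), (1 − 1/3^2)^(-1), (1 − 1/5^2)^(-1), (1 − 1/7^2)^(-1), (1 − 1/11^2)^(-1), (1 − 1/13^2)^(-1), (1 − 1/17^2)^(-1), (1 − 1/19^2)^(-1), (1 − 1/23^2)^(-1), (1 − 1/29^2)^(-1), (1 − 1/31^2)^(-1), (1 − 1/37^2)^(-1) = ∏ p^2 / (p^2 − 1) = 5974606913975783369/3652034743605657600.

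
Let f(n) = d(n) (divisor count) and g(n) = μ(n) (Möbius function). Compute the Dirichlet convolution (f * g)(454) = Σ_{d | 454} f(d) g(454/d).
(d * μ)(454) = 1

Divisors of 454: [1, 2, 227, 454]. For each d | 454:
  d = 1: d(1) · μ(454/1) = 1 · 1 = 1
  d = 2: d(2) · μ(454/2) = 2 · -1 = -2
  d = 227: d(227) · μ(454/227) = 2 · -1 = -2
  d = 454: d(454) · μ(454/454) = 4 · 1 = 4
Summing: (d * μ)(454) = 1 + -2 + -2 + 4 = 1.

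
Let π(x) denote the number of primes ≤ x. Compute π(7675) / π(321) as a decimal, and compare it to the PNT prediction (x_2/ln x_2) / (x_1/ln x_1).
π(7675)/π(321) = 973/66 ≈ 14.7424;  PNT prediction ≈ 15.4256.

π(321) = 66 and π(7675) = 973, so π(7675)/π(321) ≈ 14.7424. The PNT-predicted ratio is (7675/ln(7675)) / (321/ln(321)) ≈ 15.4256. The two agree to within a few percent, as expected.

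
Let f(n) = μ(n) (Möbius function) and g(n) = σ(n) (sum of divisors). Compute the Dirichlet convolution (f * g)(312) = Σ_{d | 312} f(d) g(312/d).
(μ * σ)(312) = 312

Divisors of 312: [1, 2, 3, 4, 6, 8, 12, 13, 24, 26, 39, 52, 78, 104, 156, 312]. For each d | 312:
  d = 1: μ(1) · σ(312/1) = 1 · 840 = 840
  d = 2: μ(2) · σ(312/2) = -1 · 392 = -392
  d = 3: μ(3) · σ(312/3) = -1 · 210 = -210
  d = 4: μ(4) · σ(312/4) = 0 · 168 = 0
  d = 6: μ(6) · σ(312/6) = 1 · 98 = 98
  d = 8: μ(8) · σ(312/8) = 0 · 56 = 0
  d = 12: μ(12) · σ(312/12) = 0 · 42 = 0
  d = 13: μ(13) · σ(312/13) = -1 · 60 = -60
  d = 24: μ(24) · σ(312/24) = 0 · 14 = 0
  d = 26: μ(26) · σ(312/26) = 1 · 28 = 28
  d = 39: μ(39) · σ(312/39) = 1 · 15 = 15
  d = 52: μ(52) · σ(312/52) = 0 · 12 = 0
  d = 78: μ(78) · σ(312/78) = -1 · 7 = -7
  d = 104: μ(104) · σ(312/104) = 0 · 4 = 0
  d = 156: μ(156) · σ(312/156) = 0 · 3 = 0
  d = 312: μ(312) · σ(312/312) = 0 · 1 = 0
Summing: (μ * σ)(312) = 840 + -392 + -210 + 0 + 98 + 0 + 0 + -60 + 0 + 28 + 15 + 0 + -7 + 0 + 0 + 0 = 312.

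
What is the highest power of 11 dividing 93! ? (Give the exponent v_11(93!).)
v_11(93!) = 8

Legendre's formula: v_p(n!) = Σ_{k ≥ 1} ⌊n / p^k⌋. For p = 11, n = 93, the terms are:
  ⌊93/11^1⌋ = ⌊93/11⌋ = 8
(the next term ⌊93/11^2⌋ = 0, terminating the sum). Summing: v_11(93!) = 8 = 8.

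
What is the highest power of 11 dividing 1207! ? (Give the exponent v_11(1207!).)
v_11(1207!) = 118

Legendre's formula: v_p(n!) = Σ_{k ≥ 1} ⌊n / p^k⌋. For p = 11, n = 1207, the terms are:
  ⌊1207/11^1⌋ = ⌊1207/11⌋ = 109
  ⌊1207/11^2⌋ = ⌊1207/121⌋ = 9
(the next term ⌊1207/11^3⌋ = 0, terminating the sum). Summing: v_11(1207!) = 109 + 9 = 118.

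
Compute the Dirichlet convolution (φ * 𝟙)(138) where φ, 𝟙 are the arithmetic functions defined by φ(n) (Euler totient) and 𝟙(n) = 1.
(φ * 𝟙)(138) = 138

Divisors of 138: [1, 2, 3, 6, 23, 46, 69, 138]. For each d | 138:
  d = 1: φ(1) · 𝟙(138/1) = 1 · 1 = 1
  d = 2: φ(2) · 𝟙(138/2) = 1 · 1 = 1
  d = 3: φ(3) · 𝟙(138/3) = 2 · 1 = 2
  d = 6: φ(6) · 𝟙(138/6) = 2 · 1 = 2
  d = 23: φ(23) · 𝟙(138/23) = 22 · 1 = 22
  d = 46: φ(46) · 𝟙(138/46) = 22 · 1 = 22
  d = 69: φ(69) · 𝟙(138/69) = 44 · 1 = 44
  d = 138: φ(138) · 𝟙(138/138) = 44 · 1 = 44
Summing: (φ * 𝟙)(138) = 1 + 1 + 2 + 2 + 22 + 22 + 44 + 44 = 138.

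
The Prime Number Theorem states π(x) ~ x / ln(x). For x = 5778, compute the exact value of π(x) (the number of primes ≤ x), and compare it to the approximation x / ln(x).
π(5778) = 757;  x/ln(x) ≈ 667.07;  relative error ≈ 11.88%.

Directly count primes up to 5778: π(5778) = 757. The PNT approximation gives 5778/ln(5778) ≈ 5778/8.66181 ≈ 667.07. Relative error (π(x) − x/ln(x)) / π(x) ≈ 11.88%; the approximation is known to undercount slightly (Li(x) is a better estimate).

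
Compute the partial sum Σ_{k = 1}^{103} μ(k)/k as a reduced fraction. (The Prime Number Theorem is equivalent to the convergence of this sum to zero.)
Σ μ(k)/k = 41203144520038891926409588275527024249/23984823528925228172706521638692258396210

Values of μ(k) for 1 ≤ k ≤ 103: μ(1) = 1, μ(2) = -1, μ(3) = -1, μ(5) = -1, μ(6) = 1, μ(7) = -1, μ(10) = 1, μ(11) = -1, μ(13) = -1, μ(14) = 1, μ(15) = 1, μ(17) = -1, μ(19) = -1, μ(21) = 1, μ(22) = 1, μ(23) = -1, μ(26) = 1, μ(29) = -1, μ(30) = -1, μ(31) = -1, μ(33) = 1, μ(34) = 1, μ(35) = 1, μ(37) = -1, μ(38) = 1, μ(39) = 1, μ(41) = -1, μ(42) = -1, μ(43) = -1, μ(46) = 1, μ(47) = -1, μ(51) = 1, μ(53) = -1, μ(55) = 1, μ(57) = 1, μ(58) = 1, μ(59) = -1, μ(61) = -1, μ(62) = 1, μ(65) = 1, μ(66) = -1, μ(67) = -1, μ(69) = 1, μ(70) = -1, μ(71) = -1, μ(73) = -1, μ(74) = 1, μ(77) = 1, μ(78) = -1, μ(79) = -1, μ(82) = 1, μ(83) = -1, μ(85) = 1, μ(86) = 1, μ(87) = 1, μ(89) = -1, μ(91) = 1, μ(93) = 1, μ(94) = 1, μ(95) = 1, μ(97) = -1, μ(101) = -1, μ(102) = -1, μ(103) = -1, with μ = 0 on non-squarefree integers. Summing μ(k)/k for k where μ(k) ≠ 0 gives 41203144520038891926409588275527024249/23984823528925228172706521638692258396210 ≈ 0.0017. (PNT ⟺ this sum → 0 as n → ∞.)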